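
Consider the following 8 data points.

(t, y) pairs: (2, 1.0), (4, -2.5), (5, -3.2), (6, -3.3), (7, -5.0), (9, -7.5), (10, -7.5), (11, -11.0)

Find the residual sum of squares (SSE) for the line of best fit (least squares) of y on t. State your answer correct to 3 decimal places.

4.179

n = 8, Σx = 54, Σy = -39, Σxy = -342.3, Σx² = 432, Σy² = 286.88
Sxx = Σx² − (Σx)²/n = 432 − 364.5 = 67.5
Sxy = Σxy − (Σx)(Σy)/n = -342.3 − (-263.25) = -79.05
Syy = Σy² − (Σy)²/n = 286.88 − 190.125 = 96.755
b = Sxy/Sxx = -79.05/67.5 = -1.171111
SSE = Syy − b·Sxy = 96.755 − (-1.171111)·(-79.05) = 4.178667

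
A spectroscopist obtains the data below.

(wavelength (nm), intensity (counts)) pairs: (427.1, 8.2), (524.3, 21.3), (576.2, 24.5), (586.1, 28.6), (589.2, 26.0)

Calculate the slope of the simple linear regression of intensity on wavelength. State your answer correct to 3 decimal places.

0.115

n = 5, Σx = 2702.9, Σy = 108.6, Σxy = 60868.37, Σx² = 1479981.19
Sxx = Σx² − (Σx)²/n = 1479981.19 − 1461133.682 = 18847.508
Sxy = Σxy − (Σx)(Σy)/n = 60868.37 − 58706.988 = 2161.382
b = Sxy/Sxx = 2161.382/18847.508 = 0.114677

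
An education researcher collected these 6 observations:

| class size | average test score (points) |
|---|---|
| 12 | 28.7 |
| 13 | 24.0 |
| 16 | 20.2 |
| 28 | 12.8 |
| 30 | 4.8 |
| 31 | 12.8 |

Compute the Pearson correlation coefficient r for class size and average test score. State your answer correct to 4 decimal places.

n = 6, Σx = 130, Σy = 103.3, Σxy = 1878.8, Σx² = 3214, Σy² = 2158.45
Sxx = Σx² − (Σx)²/n = 3214 − 2816.666667 = 397.333333
Sxy = Σxy − (Σx)(Σy)/n = 1878.8 − 2238.166667 = -359.366667
Syy = Σy² − (Σy)²/n = 2158.45 − 1778.481667 = 379.968333
r = Sxy/√(Sxx·Syy) = -359.366667/√(150974.084444) = -359.366667/388.553837 = -0.924883

-0.9249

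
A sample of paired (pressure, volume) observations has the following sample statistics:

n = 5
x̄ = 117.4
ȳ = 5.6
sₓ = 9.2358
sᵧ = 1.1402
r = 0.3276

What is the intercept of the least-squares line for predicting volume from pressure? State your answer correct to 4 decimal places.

0.8519

b = r · sᵧ/sₓ = 0.3276 · 1.1402/9.2358 = 0.040444
a = ȳ − b·x̄ = 5.6 − 0.040444·117.4 = 0.851915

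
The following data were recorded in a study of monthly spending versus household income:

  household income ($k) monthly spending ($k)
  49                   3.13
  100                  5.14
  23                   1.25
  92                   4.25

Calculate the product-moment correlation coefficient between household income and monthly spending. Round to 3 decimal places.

n = 4, Σx = 264, Σy = 13.77, Σxy = 1087.12, Σx² = 21394, Σy² = 55.8415
Sxx = Σx² − (Σx)²/n = 21394 − 17424 = 3970
Sxy = Σxy − (Σx)(Σy)/n = 1087.12 − 908.82 = 178.3
Syy = Σy² − (Σy)²/n = 55.8415 − 47.403225 = 8.438275
r = Sxy/√(Sxx·Syy) = 178.3/√(33499.95175) = 178.3/183.029920 = 0.974158

0.974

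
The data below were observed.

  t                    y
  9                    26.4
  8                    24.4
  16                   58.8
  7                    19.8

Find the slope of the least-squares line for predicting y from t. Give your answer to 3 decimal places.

n = 4, Σx = 40, Σy = 129.4, Σxy = 1512.2, Σx² = 450
Sxx = Σx² − (Σx)²/n = 450 − 400 = 50
Sxy = Σxy − (Σx)(Σy)/n = 1512.2 − 1294 = 218.2
b = Sxy/Sxx = 218.2/50 = 4.364

4.364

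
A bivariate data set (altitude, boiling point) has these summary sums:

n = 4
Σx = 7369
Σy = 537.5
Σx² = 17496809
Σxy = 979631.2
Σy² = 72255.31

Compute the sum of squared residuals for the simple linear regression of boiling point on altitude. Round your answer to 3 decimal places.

Sxx = Σx² − (Σx)²/n = 17496809 − 13575540.25 = 3921268.75
Sxy = Σxy − (Σx)(Σy)/n = 979631.2 − 990209.375 = -10578.175
Syy = Σy² − (Σy)²/n = 72255.31 − 72226.5625 = 28.7475
b = Sxy/Sxx = -10578.175/3921268.75 = -0.002698
SSE = Syy − b·Sxy = 28.7475 − (-0.002698)·(-10578.175) = 0.211382

0.211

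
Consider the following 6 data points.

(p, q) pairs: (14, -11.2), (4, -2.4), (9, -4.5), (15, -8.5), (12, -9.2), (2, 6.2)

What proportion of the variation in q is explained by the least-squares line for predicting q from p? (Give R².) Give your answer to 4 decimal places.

0.8472

n = 6, Σx = 56, Σy = -29.6, Σxy = -432.4, Σx² = 666, Σy² = 346.78
Sxx = Σx² − (Σx)²/n = 666 − 522.666667 = 143.333333
Sxy = Σxy − (Σx)(Σy)/n = -432.4 − (-276.266667) = -156.133333
Syy = Σy² − (Σy)²/n = 346.78 − 146.026667 = 200.753333
R² = Sxy²/(Sxx·Syy) = (-156.133333)²/(143.333333·200.753333) = 0.847191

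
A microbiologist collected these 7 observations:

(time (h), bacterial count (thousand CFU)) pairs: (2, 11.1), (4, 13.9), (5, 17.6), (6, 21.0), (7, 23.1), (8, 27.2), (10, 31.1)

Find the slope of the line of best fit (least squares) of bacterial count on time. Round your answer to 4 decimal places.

2.6690

n = 7, Σx = 42, Σy = 145, Σxy = 982.1, Σx² = 294
Sxx = Σx² − (Σx)²/n = 294 − 252 = 42
Sxy = Σxy − (Σx)(Σy)/n = 982.1 − 870 = 112.1
b = Sxy/Sxx = 112.1/42 = 2.669048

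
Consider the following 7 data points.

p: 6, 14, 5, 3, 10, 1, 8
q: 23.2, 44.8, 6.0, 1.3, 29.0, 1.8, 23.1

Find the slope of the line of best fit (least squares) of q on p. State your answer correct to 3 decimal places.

n = 7, Σx = 47, Σy = 129.2, Σxy = 1276.9, Σx² = 431
Sxx = Σx² − (Σx)²/n = 431 − 315.571429 = 115.428571
Sxy = Σxy − (Σx)(Σy)/n = 1276.9 − 867.485714 = 409.414286
b = Sxy/Sxx = 409.414286/115.428571 = 3.546906

3.547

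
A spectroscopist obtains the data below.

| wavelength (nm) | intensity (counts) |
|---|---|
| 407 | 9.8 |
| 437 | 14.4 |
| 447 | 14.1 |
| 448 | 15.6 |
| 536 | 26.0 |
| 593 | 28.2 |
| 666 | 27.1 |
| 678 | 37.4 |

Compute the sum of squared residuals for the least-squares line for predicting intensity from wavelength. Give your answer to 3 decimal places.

n = 8, Σx = 4212, Σy = 172.6, Σxy = 97637.3, Σx² = 2299316, Σy² = 4349.98
Sxx = Σx² − (Σx)²/n = 2299316 − 2217618 = 81698
Sxy = Σxy − (Σx)(Σy)/n = 97637.3 − 90873.9 = 6763.4
Syy = Σy² − (Σy)²/n = 4349.98 − 3723.845 = 626.135
b = Sxy/Sxx = 6763.4/81698 = 0.082785
SSE = Syy − b·Sxy = 626.135 − 0.082785·6763.4 = 66.224359

66.224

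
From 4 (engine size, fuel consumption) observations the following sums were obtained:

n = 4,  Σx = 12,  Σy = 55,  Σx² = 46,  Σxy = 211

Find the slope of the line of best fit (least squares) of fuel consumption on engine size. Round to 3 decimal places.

Sxx = Σx² − (Σx)²/n = 46 − 36 = 10
Sxy = Σxy − (Σx)(Σy)/n = 211 − 165 = 46
b = Sxy/Sxx = 46/10 = 4.6

4.600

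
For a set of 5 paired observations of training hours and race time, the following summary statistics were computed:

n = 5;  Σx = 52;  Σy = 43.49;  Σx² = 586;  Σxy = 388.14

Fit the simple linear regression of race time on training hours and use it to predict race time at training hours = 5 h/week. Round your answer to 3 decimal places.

Sxx = Σx² − (Σx)²/n = 586 − 540.8 = 45.2
Sxy = Σxy − (Σx)(Σy)/n = 388.14 − 452.296 = -64.156
b = Sxy/Sxx = -64.156/45.2 = -1.419381
a = ȳ − b·x̄ = 8.698 − (-1.419381)·10.4 = 23.459558
ŷ(5) = a + b·5 = 23.459558 + (-1.419381)·5 = 16.362655

16.363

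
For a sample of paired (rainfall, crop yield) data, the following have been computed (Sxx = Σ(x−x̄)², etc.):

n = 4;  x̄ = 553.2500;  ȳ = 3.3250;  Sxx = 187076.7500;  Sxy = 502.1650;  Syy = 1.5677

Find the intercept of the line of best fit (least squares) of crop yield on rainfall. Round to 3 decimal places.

1.840

b = Sxy/Sxx = 502.165/187076.75 = 0.002684
a = ȳ − b·x̄ = 3.325 − 0.002684·553.25 = 1.839926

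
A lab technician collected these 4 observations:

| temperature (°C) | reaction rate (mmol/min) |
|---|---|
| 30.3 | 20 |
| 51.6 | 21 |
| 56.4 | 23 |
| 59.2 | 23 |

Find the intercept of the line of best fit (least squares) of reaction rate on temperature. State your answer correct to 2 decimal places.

n = 4, Σx = 197.5, Σy = 87, Σxy = 4348.4, Σx² = 10266.25
Sxx = Σx² − (Σx)²/n = 10266.25 − 9751.5625 = 514.6875
Sxy = Σxy − (Σx)(Σy)/n = 4348.4 − 4295.625 = 52.775
b = Sxy/Sxx = 52.775/514.6875 = 0.102538
a = ȳ − b·x̄ = 21.75 − 0.102538·49.375 = 16.687189

16.69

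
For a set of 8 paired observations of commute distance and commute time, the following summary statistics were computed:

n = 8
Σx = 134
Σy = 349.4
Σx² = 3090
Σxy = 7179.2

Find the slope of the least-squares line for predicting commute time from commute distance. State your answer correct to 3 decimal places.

Sxx = Σx² − (Σx)²/n = 3090 − 2244.5 = 845.5
Sxy = Σxy − (Σx)(Σy)/n = 7179.2 − 5852.45 = 1326.75
b = Sxy/Sxx = 1326.75/845.5 = 1.569190

1.569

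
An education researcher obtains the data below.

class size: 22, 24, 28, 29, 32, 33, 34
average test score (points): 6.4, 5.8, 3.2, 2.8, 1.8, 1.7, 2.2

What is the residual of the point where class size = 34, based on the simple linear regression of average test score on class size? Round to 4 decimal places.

n = 7, Σx = 202, Σy = 23.9, Σxy = 639.3, Σx² = 5954
Sxx = Σx² − (Σx)²/n = 5954 − 5829.142857 = 124.857143
Sxy = Σxy − (Σx)(Σy)/n = 639.3 − 689.685714 = -50.385714
b = Sxy/Sxx = -50.385714/124.857143 = -0.403547
a = ȳ − b·x̄ = 3.414286 − (-0.403547)·28.857143 = 15.059497
ŷ(34) = 15.059497 + (-0.403547)·34 = 1.338902
residual = y − ŷ = 2.2 − 1.338902 = 0.861098

0.8611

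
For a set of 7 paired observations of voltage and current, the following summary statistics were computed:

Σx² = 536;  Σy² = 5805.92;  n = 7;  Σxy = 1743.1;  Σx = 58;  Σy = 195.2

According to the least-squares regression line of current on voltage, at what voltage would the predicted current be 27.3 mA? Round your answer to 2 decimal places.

8.03

Sxx = Σx² − (Σx)²/n = 536 − 480.571429 = 55.428571
Sxy = Σxy − (Σx)(Σy)/n = 1743.1 − 1617.371429 = 125.728571
b = Sxy/Sxx = 125.728571/55.428571 = 2.268299
a = ȳ − b·x̄ = 27.885714 − 2.268299·8.285714 = 9.091237
Set a + b·x = 27.3: x = (27.3 − 9.091237) / 2.268299 = 8.027497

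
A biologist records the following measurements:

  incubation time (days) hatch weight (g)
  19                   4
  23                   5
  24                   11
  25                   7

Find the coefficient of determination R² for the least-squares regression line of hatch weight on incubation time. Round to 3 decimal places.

0.416

n = 4, Σx = 91, Σy = 27, Σxy = 630, Σx² = 2091, Σy² = 211
Sxx = Σx² − (Σx)²/n = 2091 − 2070.25 = 20.75
Sxy = Σxy − (Σx)(Σy)/n = 630 − 614.25 = 15.75
Syy = Σy² − (Σy)²/n = 211 − 182.25 = 28.75
R² = Sxy²/(Sxx·Syy) = (15.75)²/(20.75·28.75) = 0.415820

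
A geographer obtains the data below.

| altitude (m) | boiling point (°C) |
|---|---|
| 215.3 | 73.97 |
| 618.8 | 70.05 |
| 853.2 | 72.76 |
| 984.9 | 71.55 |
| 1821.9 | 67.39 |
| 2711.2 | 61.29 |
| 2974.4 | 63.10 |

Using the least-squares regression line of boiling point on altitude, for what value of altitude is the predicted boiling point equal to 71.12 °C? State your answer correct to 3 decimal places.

871.731

n = 7, Σx = 10179.7, Σy = 480.11, Σxy = 668453.037, Σx² = 21644226.19
Sxx = Σx² − (Σx)²/n = 21644226.19 − 14803756.012857 = 6840470.177143
Sxy = Σxy − (Σx)(Σy)/n = 668453.037 − 698196.538143 = -29743.501143
b = Sxy/Sxx = -29743.501143/6840470.177143 = -0.004348
a = ȳ − b·x̄ = 68.587143 − (-0.004348)·1454.242857 = 74.910432
Set a + b·x = 71.12: x = (71.12 − 74.910432) / (-0.004348) = 871.731280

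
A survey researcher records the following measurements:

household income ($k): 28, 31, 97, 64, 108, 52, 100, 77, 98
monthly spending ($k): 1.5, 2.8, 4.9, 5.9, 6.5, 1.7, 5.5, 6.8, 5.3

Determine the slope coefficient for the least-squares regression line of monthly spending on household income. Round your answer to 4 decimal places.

0.0519

n = 9, Σx = 655, Σy = 40.9, Σxy = 3365.1, Σx² = 55151
Sxx = Σx² − (Σx)²/n = 55151 − 47669.444444 = 7481.555556
Sxy = Σxy − (Σx)(Σy)/n = 3365.1 − 2976.611111 = 388.488889
b = Sxy/Sxx = 388.488889/7481.555556 = 0.051926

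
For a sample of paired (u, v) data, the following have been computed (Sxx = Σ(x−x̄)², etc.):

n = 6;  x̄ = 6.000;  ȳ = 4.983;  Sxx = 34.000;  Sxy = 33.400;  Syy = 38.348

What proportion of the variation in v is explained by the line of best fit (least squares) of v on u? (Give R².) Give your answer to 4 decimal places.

0.8556

R² = Sxy²/(Sxx·Syy) = (33.4)²/(34·38.348) = 0.855601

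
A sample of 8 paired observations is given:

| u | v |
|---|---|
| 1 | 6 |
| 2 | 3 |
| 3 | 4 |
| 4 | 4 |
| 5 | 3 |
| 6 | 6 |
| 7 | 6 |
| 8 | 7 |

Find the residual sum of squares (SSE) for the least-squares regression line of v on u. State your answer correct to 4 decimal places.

12.5357

n = 8, Σx = 36, Σy = 39, Σxy = 189, Σx² = 204, Σy² = 207
Sxx = Σx² − (Σx)²/n = 204 − 162 = 42
Sxy = Σxy − (Σx)(Σy)/n = 189 − 175.5 = 13.5
Syy = Σy² − (Σy)²/n = 207 − 190.125 = 16.875
b = Sxy/Sxx = 13.5/42 = 0.321429
SSE = Syy − b·Sxy = 16.875 − 0.321429·13.5 = 12.535714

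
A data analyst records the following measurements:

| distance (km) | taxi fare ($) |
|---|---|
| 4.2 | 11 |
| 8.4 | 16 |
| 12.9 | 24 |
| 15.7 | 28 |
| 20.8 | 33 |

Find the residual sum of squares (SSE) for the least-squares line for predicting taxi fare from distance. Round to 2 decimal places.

n = 5, Σx = 62, Σy = 112, Σxy = 1616.2, Σx² = 933.74, Σy² = 2826
Sxx = Σx² − (Σx)²/n = 933.74 − 768.8 = 164.94
Sxy = Σxy − (Σx)(Σy)/n = 1616.2 − 1388.8 = 227.4
Syy = Σy² − (Σy)²/n = 2826 − 2508.8 = 317.2
b = Sxy/Sxx = 227.4/164.94 = 1.378683
SSE = Syy − b·Sxy = 317.2 − 1.378683·227.4 = 3.687450

3.69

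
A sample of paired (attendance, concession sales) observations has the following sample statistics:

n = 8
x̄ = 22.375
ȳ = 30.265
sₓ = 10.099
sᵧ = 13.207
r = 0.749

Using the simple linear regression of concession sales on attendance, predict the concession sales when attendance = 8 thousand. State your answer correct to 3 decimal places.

16.185

b = r · sᵧ/sₓ = 0.749 · 13.207/10.099 = 0.979507
a = ȳ − b·x̄ = 30.265 − 0.979507·22.375 = 8.348527
ŷ(8) = a + b·8 = 8.348527 + 0.979507·8 = 16.184584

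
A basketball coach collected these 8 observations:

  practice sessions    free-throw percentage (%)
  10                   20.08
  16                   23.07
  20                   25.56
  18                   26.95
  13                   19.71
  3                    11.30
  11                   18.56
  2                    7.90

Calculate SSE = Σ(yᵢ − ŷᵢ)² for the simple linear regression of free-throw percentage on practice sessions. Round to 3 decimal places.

n = 8, Σx = 93, Σy = 153.13, Σxy = 2076.31, Σx² = 1383, Σy² = 3238.1051
Sxx = Σx² − (Σx)²/n = 1383 − 1081.125 = 301.875
Sxy = Σxy − (Σx)(Σy)/n = 2076.31 − 1780.13625 = 296.17375
Syy = Σy² − (Σy)²/n = 3238.1051 − 2931.099613 = 307.005488
b = Sxy/Sxx = 296.17375/301.875 = 0.981114
SSE = Syy − b·Sxy = 307.005488 − 0.981114·296.17375 = 16.425313

16.425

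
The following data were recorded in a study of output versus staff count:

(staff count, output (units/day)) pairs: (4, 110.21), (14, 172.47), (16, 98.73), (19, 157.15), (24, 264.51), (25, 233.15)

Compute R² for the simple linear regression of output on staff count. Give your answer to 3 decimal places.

n = 6, Σx = 102, Σy = 1036.22, Σxy = 19597.94, Σx² = 2030, Σy² = 200660.343
Sxx = Σx² − (Σx)²/n = 2030 − 1734 = 296
Sxy = Σxy − (Σx)(Σy)/n = 19597.94 − 17615.74 = 1982.2
Syy = Σy² − (Σy)²/n = 200660.343 − 178958.648067 = 21701.694933
R² = Sxy²/(Sxx·Syy) = (1982.2)²/(296·21701.694933) = 0.611659

0.612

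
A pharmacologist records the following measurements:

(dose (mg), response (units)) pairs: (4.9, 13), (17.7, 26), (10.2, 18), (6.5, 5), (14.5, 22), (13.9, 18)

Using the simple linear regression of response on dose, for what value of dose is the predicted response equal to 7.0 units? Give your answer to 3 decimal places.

n = 6, Σx = 67.7, Σy = 102, Σxy = 1309.2, Σx² = 887.05
Sxx = Σx² − (Σx)²/n = 887.05 − 763.881667 = 123.168333
Sxy = Σxy − (Σx)(Σy)/n = 1309.2 − 1150.9 = 158.3
b = Sxy/Sxx = 158.3/123.168333 = 1.285233
a = ȳ − b·x̄ = 17 − 1.285233·11.283333 = 2.498288
Set a + b·x = 7.0: x = (7.0 − 2.498288) / 1.285233 = 3.502643

3.503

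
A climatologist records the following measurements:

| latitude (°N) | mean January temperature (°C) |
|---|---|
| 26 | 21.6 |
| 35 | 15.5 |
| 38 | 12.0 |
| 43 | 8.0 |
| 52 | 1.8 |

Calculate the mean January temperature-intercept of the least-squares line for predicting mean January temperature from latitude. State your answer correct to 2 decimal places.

41.88

n = 5, Σx = 194, Σy = 58.9, Σxy = 1997.7, Σx² = 7898
Sxx = Σx² − (Σx)²/n = 7898 − 7527.2 = 370.8
Sxy = Σxy − (Σx)(Σy)/n = 1997.7 − 2285.32 = -287.62
b = Sxy/Sxx = -287.62/370.8 = -0.775674
a = ȳ − b·x̄ = 11.78 − (-0.775674)·38.8 = 41.876160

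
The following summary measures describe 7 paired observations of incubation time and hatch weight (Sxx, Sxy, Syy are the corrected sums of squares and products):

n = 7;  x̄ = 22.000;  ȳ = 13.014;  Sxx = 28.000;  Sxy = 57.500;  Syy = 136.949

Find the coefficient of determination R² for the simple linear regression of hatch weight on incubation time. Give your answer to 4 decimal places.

0.8622

R² = Sxy²/(Sxx·Syy) = (57.5)²/(28·136.949) = 0.862221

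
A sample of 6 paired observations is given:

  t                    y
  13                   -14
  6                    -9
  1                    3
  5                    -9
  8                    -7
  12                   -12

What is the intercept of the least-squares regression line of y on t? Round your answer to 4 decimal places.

n = 6, Σx = 45, Σy = -48, Σxy = -478, Σx² = 439
Sxx = Σx² − (Σx)²/n = 439 − 337.5 = 101.5
Sxy = Σxy − (Σx)(Σy)/n = -478 − (-360) = -118
b = Sxy/Sxx = -118/101.5 = -1.162562
a = ȳ − b·x̄ = -8 − (-1.162562)·7.5 = 0.719212

0.7192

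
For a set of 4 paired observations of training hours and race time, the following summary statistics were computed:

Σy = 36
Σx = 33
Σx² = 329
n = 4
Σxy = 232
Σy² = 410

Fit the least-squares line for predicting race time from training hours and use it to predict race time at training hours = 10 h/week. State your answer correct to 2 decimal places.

Sxx = Σx² − (Σx)²/n = 329 − 272.25 = 56.75
Sxy = Σxy − (Σx)(Σy)/n = 232 − 297 = -65
b = Sxy/Sxx = -65/56.75 = -1.145374
a = ȳ − b·x̄ = 9 − (-1.145374)·8.25 = 18.449339
ŷ(10) = a + b·10 = 18.449339 + (-1.145374)·10 = 6.995595

7.00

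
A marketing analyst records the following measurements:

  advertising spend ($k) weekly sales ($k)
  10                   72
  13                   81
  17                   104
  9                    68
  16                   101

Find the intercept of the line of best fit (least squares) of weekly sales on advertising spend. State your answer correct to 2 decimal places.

25.14

n = 5, Σx = 65, Σy = 426, Σxy = 5769, Σx² = 895
Sxx = Σx² − (Σx)²/n = 895 − 845 = 50
Sxy = Σxy − (Σx)(Σy)/n = 5769 − 5538 = 231
b = Sxy/Sxx = 231/50 = 4.62
a = ȳ − b·x̄ = 85.2 − 4.62·13 = 25.14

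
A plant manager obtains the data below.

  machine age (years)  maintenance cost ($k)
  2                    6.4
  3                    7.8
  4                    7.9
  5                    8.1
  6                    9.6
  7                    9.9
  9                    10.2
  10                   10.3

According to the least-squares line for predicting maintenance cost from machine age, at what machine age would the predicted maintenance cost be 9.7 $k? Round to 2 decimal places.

7.70

n = 8, Σx = 46, Σy = 70.2, Σxy = 430, Σx² = 320
Sxx = Σx² − (Σx)²/n = 320 − 264.5 = 55.5
Sxy = Σxy − (Σx)(Σy)/n = 430 − 403.65 = 26.35
b = Sxy/Sxx = 26.35/55.5 = 0.474775
a = ȳ − b·x̄ = 8.775 − 0.474775·5.75 = 6.045045
Set a + b·x = 9.7: x = (9.7 − 6.045045) / 0.474775 = 7.698292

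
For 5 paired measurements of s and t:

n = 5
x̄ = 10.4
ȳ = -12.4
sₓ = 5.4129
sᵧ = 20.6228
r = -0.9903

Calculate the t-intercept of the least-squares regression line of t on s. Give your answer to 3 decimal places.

b = r · sᵧ/sₓ = -0.9903 · 20.6228/5.4129 = -3.772979
a = ȳ − b·x̄ = -12.4 − (-3.772979)·10.4 = 26.838983

26.839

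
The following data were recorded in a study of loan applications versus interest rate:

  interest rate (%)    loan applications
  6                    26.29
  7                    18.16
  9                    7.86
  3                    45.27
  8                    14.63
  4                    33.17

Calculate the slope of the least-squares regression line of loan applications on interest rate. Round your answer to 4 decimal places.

n = 6, Σx = 37, Σy = 145.38, Σxy = 741.13, Σx² = 255
Sxx = Σx² − (Σx)²/n = 255 − 228.166667 = 26.833333
Sxy = Σxy − (Σx)(Σy)/n = 741.13 − 896.51 = -155.38
b = Sxy/Sxx = -155.38/26.833333 = -5.790559

-5.7906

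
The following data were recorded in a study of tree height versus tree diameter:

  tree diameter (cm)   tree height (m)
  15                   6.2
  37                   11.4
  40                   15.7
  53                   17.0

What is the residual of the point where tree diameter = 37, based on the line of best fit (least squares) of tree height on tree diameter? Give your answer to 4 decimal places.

n = 4, Σx = 145, Σy = 50.3, Σxy = 2043.8, Σx² = 6003
Sxx = Σx² − (Σx)²/n = 6003 − 5256.25 = 746.75
Sxy = Σxy − (Σx)(Σy)/n = 2043.8 − 1823.375 = 220.425
b = Sxy/Sxx = 220.425/746.75 = 0.295179
a = ȳ − b·x̄ = 12.575 − 0.295179·36.25 = 1.874757
ŷ(37) = 1.874757 + 0.295179·37 = 12.796384
residual = y − ŷ = 11.4 − 12.796384 = -1.396384

-1.3964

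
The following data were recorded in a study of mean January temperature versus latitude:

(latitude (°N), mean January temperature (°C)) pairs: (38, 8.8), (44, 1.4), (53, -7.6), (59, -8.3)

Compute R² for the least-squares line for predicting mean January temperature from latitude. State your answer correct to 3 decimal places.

0.937

n = 4, Σx = 194, Σy = -5.7, Σxy = -496.5, Σx² = 9670, Σy² = 206.05
Sxx = Σx² − (Σx)²/n = 9670 − 9409 = 261
Sxy = Σxy − (Σx)(Σy)/n = -496.5 − (-276.45) = -220.05
Syy = Σy² − (Σy)²/n = 206.05 − 8.1225 = 197.9275
R² = Sxy²/(Sxx·Syy) = (-220.05)²/(261·197.9275) = 0.937338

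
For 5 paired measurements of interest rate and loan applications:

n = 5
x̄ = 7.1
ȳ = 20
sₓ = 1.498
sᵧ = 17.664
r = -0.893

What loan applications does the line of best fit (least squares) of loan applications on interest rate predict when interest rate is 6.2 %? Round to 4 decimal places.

b = r · sᵧ/sₓ = -0.893 · 17.664/1.498 = -10.530008
a = ȳ − b·x̄ = 20 − (-10.530008)·7.1 = 94.763057
ŷ(6.2) = a + b·6.2 = 94.763057 + (-10.530008)·6.2 = 29.477007

29.4770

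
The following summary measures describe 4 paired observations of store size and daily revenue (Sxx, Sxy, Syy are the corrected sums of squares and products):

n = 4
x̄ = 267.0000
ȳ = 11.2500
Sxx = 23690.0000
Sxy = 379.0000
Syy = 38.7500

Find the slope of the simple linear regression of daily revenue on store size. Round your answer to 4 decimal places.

b = Sxy/Sxx = 379/23690 = 0.015998

0.0160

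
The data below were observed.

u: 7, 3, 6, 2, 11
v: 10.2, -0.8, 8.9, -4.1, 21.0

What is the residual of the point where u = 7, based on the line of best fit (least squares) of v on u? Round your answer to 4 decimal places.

n = 5, Σx = 29, Σy = 35.2, Σxy = 345.2, Σx² = 219
Sxx = Σx² − (Σx)²/n = 219 − 168.2 = 50.8
Sxy = Σxy − (Σx)(Σy)/n = 345.2 − 204.16 = 141.04
b = Sxy/Sxx = 141.04/50.8 = 2.776378
a = ȳ − b·x̄ = 7.04 − 2.776378·5.8 = -9.062992
ŷ(7) = -9.062992 + 2.776378·7 = 10.371654
residual = y − ŷ = 10.2 − 10.371654 = -0.171654

-0.1717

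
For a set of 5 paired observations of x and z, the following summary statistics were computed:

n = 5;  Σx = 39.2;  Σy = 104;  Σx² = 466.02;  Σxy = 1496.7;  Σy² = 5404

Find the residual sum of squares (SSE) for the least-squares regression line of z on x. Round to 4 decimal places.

Sxx = Σx² − (Σx)²/n = 466.02 − 307.328 = 158.692
Sxy = Σxy − (Σx)(Σy)/n = 1496.7 − 815.36 = 681.34
Syy = Σy² − (Σy)²/n = 5404 − 2163.2 = 3240.8
b = Sxy/Sxx = 681.34/158.692 = 4.293474
SSE = Syy − b·Sxy = 3240.8 − 4.293474·681.34 = 315.484322

315.4843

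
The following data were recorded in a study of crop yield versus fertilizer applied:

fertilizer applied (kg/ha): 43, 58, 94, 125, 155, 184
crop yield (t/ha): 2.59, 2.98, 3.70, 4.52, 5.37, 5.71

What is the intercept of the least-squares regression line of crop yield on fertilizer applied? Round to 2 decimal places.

1.62

n = 6, Σx = 659, Σy = 24.87, Σxy = 3080, Σx² = 87555
Sxx = Σx² − (Σx)²/n = 87555 − 72380.166667 = 15174.833333
Sxy = Σxy − (Σx)(Σy)/n = 3080 − 2731.555 = 348.445
b = Sxy/Sxx = 348.445/15174.833333 = 0.022962
a = ȳ − b·x̄ = 4.145 − 0.022962·109.833333 = 1.623004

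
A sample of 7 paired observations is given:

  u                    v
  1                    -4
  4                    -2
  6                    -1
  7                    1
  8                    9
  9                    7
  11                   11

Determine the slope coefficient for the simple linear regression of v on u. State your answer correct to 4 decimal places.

1.6283

n = 7, Σx = 46, Σy = 21, Σxy = 245, Σx² = 368
Sxx = Σx² − (Σx)²/n = 368 − 302.285714 = 65.714286
Sxy = Σxy − (Σx)(Σy)/n = 245 − 138 = 107
b = Sxy/Sxx = 107/65.714286 = 1.628261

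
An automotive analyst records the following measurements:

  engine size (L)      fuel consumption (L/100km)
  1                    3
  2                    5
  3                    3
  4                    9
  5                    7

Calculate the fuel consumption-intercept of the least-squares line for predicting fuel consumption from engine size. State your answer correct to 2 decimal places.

1.80

n = 5, Σx = 15, Σy = 27, Σxy = 93, Σx² = 55
Sxx = Σx² − (Σx)²/n = 55 − 45 = 10
Sxy = Σxy − (Σx)(Σy)/n = 93 − 81 = 12
b = Sxy/Sxx = 12/10 = 1.2
a = ȳ − b·x̄ = 5.4 − 1.2·3 = 1.8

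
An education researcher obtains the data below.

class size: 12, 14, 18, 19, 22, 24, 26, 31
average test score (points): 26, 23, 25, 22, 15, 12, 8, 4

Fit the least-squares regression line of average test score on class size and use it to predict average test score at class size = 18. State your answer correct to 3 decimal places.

20.336

n = 8, Σx = 166, Σy = 135, Σxy = 2452, Σx² = 3722
Sxx = Σx² − (Σx)²/n = 3722 − 3444.5 = 277.5
Sxy = Σxy − (Σx)(Σy)/n = 2452 − 2801.25 = -349.25
b = Sxy/Sxx = -349.25/277.5 = -1.258559
a = ȳ − b·x̄ = 16.875 − (-1.258559)·20.75 = 42.990090
ŷ(18) = a + b·18 = 42.990090 + (-1.258559)·18 = 20.336036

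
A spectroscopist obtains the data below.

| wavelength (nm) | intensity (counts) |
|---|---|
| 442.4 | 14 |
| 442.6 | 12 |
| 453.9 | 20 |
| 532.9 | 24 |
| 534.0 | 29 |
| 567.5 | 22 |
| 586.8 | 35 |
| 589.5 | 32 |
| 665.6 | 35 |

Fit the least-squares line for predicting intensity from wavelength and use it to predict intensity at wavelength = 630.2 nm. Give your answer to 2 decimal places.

34.27

n = 9, Σx = 4815.2, Σy = 223, Σxy = 124041.4, Σx² = 2623700.24
Sxx = Σx² − (Σx)²/n = 2623700.24 − 2576239.004444 = 47461.235556
Sxy = Σxy − (Σx)(Σy)/n = 124041.4 − 119309.955556 = 4731.444444
b = Sxy/Sxx = 4731.444444/47461.235556 = 0.099691
a = ȳ − b·x̄ = 24.777778 − 0.099691·535.022222 = -28.558969
ŷ(630.2) = a + b·630.2 = -28.558969 + 0.099691·630.2 = 34.266118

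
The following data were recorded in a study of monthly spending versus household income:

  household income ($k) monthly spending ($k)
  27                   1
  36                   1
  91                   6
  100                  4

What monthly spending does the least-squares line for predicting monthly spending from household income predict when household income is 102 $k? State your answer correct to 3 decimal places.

n = 4, Σx = 254, Σy = 12, Σxy = 1009, Σx² = 20306
Sxx = Σx² − (Σx)²/n = 20306 − 16129 = 4177
Sxy = Σxy − (Σx)(Σy)/n = 1009 − 762 = 247
b = Sxy/Sxx = 247/4177 = 0.059133
a = ȳ − b·x̄ = 3 − 0.059133·63.5 = -0.754968
ŷ(102) = a + b·102 = -0.754968 + 0.059133·102 = 5.276634

5.277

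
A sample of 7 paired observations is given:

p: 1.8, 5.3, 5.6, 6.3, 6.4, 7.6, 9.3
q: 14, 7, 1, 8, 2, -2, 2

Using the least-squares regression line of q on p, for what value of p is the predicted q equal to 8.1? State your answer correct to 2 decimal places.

n = 7, Σx = 42.3, Σy = 32, Σxy = 134.5, Σx² = 287.59
Sxx = Σx² − (Σx)²/n = 287.59 − 255.612857 = 31.977143
Sxy = Σxy − (Σx)(Σy)/n = 134.5 − 193.371429 = -58.871429
b = Sxy/Sxx = -58.871429/31.977143 = -1.841047
a = ȳ − b·x̄ = 4.571429 − (-1.841047)·6.042857 = 15.696614
Set a + b·x = 8.1: x = (8.1 − 15.696614) / (-1.841047) = 4.126246

4.13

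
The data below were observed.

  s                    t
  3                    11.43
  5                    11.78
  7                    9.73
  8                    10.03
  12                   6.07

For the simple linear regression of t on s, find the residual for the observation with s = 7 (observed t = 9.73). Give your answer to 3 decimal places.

n = 5, Σx = 35, Σy = 49.04, Σxy = 314.38, Σx² = 291
Sxx = Σx² − (Σx)²/n = 291 − 245 = 46
Sxy = Σxy − (Σx)(Σy)/n = 314.38 − 343.28 = -28.9
b = Sxy/Sxx = -28.9/46 = -0.628261
a = ȳ − b·x̄ = 9.808 − (-0.628261)·7 = 14.205826
ŷ(7) = 14.205826 + (-0.628261)·7 = 9.808
residual = y − ŷ = 9.73 − 9.808 = -0.078

-0.078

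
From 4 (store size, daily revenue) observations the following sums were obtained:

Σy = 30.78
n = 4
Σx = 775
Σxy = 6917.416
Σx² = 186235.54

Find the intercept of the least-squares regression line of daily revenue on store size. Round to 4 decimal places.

Sxx = Σx² − (Σx)²/n = 186235.54 − 150156.25 = 36079.29
Sxy = Σxy − (Σx)(Σy)/n = 6917.416 − 5963.625 = 953.791
b = Sxy/Sxx = 953.791/36079.29 = 0.026436
a = ȳ − b·x̄ = 7.695 − 0.026436·193.75 = 2.573031

2.5730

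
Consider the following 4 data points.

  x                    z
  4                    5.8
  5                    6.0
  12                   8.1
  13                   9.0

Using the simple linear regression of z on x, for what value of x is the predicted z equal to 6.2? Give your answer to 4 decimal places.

n = 4, Σx = 34, Σy = 28.9, Σxy = 267.4, Σx² = 354
Sxx = Σx² − (Σx)²/n = 354 − 289 = 65
Sxy = Σxy − (Σx)(Σy)/n = 267.4 − 245.65 = 21.75
b = Sxy/Sxx = 21.75/65 = 0.334615
a = ȳ − b·x̄ = 7.225 − 0.334615·8.5 = 4.380769
Set a + b·x = 6.2: x = (6.2 − 4.380769) / 0.334615 = 5.436782

5.4368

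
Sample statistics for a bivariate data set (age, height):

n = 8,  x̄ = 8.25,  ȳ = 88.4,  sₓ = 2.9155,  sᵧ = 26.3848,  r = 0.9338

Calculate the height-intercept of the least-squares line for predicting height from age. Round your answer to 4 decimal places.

b = r · sᵧ/sₓ = 0.9338 · 26.3848/2.9155 = 8.450738
a = ȳ − b·x̄ = 88.4 − 8.450738·8.25 = 18.681413

18.6814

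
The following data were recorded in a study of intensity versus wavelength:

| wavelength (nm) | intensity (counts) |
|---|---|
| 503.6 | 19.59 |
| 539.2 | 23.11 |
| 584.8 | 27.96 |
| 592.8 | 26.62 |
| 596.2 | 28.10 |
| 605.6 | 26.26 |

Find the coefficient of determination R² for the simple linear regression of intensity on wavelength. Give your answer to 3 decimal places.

n = 6, Σx = 3422.2, Σy = 151.64, Σxy = 87114.056, Σx² = 1959958.28, Σy² = 3887.4238
Sxx = Σx² − (Σx)²/n = 1959958.28 − 1951908.806667 = 8049.473333
Sxy = Σxy − (Σx)(Σy)/n = 87114.056 − 86490.401333 = 623.654667
Syy = Σy² − (Σy)²/n = 3887.4238 − 3832.448267 = 54.975533
R² = Sxy²/(Sxx·Syy) = (623.654667)²/(8049.473333·54.975533) = 0.878924

0.879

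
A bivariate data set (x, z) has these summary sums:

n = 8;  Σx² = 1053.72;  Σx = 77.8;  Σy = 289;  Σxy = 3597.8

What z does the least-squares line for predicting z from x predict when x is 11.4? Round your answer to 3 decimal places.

Sxx = Σx² − (Σx)²/n = 1053.72 − 756.605 = 297.115
Sxy = Σxy − (Σx)(Σy)/n = 3597.8 − 2810.525 = 787.275
b = Sxy/Sxx = 787.275/297.115 = 2.649732
a = ȳ − b·x̄ = 36.125 − 2.649732·9.725 = 10.356360
ŷ(11.4) = a + b·11.4 = 10.356360 + 2.649732·11.4 = 40.563300

40.563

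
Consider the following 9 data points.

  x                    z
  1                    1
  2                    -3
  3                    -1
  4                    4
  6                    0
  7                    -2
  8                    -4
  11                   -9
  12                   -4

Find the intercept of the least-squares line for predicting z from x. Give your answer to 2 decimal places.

n = 9, Σx = 54, Σy = -18, Σxy = -185, Σx² = 444
Sxx = Σx² − (Σx)²/n = 444 − 324 = 120
Sxy = Σxy − (Σx)(Σy)/n = -185 − (-108) = -77
b = Sxy/Sxx = -77/120 = -0.641667
a = ȳ − b·x̄ = -2 − (-0.641667)·6 = 1.85

1.85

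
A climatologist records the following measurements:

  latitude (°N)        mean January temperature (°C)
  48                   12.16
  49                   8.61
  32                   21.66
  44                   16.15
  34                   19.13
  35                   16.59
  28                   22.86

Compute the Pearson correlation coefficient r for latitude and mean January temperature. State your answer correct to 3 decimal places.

n = 7, Σx = 270, Σy = 117.16, Σxy = 4280.44, Σx² = 10830, Σy² = 2115.7404
Sxx = Σx² − (Σx)²/n = 10830 − 10414.285714 = 415.714286
Sxy = Σxy − (Σx)(Σy)/n = 4280.44 − 4519.028571 = -238.588571
Syy = Σy² − (Σy)²/n = 2115.7404 − 1960.923657 = 154.816743
r = Sxy/√(Sxx·Syy) = -238.588571/√(64359.531673) = -238.588571/253.691805 = -0.940466

-0.940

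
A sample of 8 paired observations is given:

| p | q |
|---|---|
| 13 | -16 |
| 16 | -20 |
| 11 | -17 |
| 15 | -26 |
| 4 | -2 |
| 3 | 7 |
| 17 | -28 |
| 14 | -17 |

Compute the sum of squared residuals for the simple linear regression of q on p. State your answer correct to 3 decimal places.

n = 8, Σx = 93, Σy = -119, Σxy = -1806, Σx² = 1281, Σy² = 2747
Sxx = Σx² − (Σx)²/n = 1281 − 1081.125 = 199.875
Sxy = Σxy − (Σx)(Σy)/n = -1806 − (-1383.375) = -422.625
Syy = Σy² − (Σy)²/n = 2747 − 1770.125 = 976.875
b = Sxy/Sxx = -422.625/199.875 = -2.114447
SSE = Syy − b·Sxy = 976.875 − (-2.114447)·(-422.625) = 83.257036

83.257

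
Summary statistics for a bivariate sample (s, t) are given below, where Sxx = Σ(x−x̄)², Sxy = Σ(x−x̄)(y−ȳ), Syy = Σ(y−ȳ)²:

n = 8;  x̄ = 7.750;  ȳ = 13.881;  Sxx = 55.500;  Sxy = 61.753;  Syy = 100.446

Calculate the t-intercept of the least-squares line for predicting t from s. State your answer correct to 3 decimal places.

b = Sxy/Sxx = 61.753/55.5 = 1.112667
a = ȳ − b·x̄ = 13.881 − 1.112667·7.75 = 5.257833

5.258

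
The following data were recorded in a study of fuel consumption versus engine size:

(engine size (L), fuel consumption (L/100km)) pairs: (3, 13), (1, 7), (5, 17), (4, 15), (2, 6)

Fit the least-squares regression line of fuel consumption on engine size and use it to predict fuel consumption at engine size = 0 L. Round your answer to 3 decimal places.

n = 5, Σx = 15, Σy = 58, Σxy = 203, Σx² = 55
Sxx = Σx² − (Σx)²/n = 55 − 45 = 10
Sxy = Σxy − (Σx)(Σy)/n = 203 − 174 = 29
b = Sxy/Sxx = 29/10 = 2.9
a = ȳ − b·x̄ = 11.6 − 2.9·3 = 2.9
ŷ(0) = a + b·0 = 2.9 + 2.9·0 = 2.9

2.900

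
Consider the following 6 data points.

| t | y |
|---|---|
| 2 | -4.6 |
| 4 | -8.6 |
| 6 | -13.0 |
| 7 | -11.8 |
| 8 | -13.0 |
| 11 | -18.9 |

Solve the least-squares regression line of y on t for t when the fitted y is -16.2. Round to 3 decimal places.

9.391

n = 6, Σx = 38, Σy = -69.9, Σxy = -516.1, Σx² = 290
Sxx = Σx² − (Σx)²/n = 290 − 240.666667 = 49.333333
Sxy = Σxy − (Σx)(Σy)/n = -516.1 − (-442.7) = -73.4
b = Sxy/Sxx = -73.4/49.333333 = -1.487838
a = ȳ − b·x̄ = -11.65 − (-1.487838)·6.333333 = -2.227027
Set a + b·x = -16.2: x = (-16.2 − (-2.227027)) / (-1.487838) = 9.391462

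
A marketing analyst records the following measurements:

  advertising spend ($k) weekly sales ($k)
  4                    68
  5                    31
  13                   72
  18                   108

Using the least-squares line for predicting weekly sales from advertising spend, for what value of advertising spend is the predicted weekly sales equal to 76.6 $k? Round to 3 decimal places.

11.775

n = 4, Σx = 40, Σy = 279, Σxy = 3307, Σx² = 534
Sxx = Σx² − (Σx)²/n = 534 − 400 = 134
Sxy = Σxy − (Σx)(Σy)/n = 3307 − 2790 = 517
b = Sxy/Sxx = 517/134 = 3.858209
a = ȳ − b·x̄ = 69.75 − 3.858209·10 = 31.167910
Set a + b·x = 76.6: x = (76.6 − 31.167910) / 3.858209 = 11.775435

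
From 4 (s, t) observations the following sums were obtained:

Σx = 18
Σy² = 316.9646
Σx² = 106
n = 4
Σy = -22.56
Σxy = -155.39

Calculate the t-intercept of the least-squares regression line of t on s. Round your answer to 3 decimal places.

4.057

Sxx = Σx² − (Σx)²/n = 106 − 81 = 25
Sxy = Σxy − (Σx)(Σy)/n = -155.39 − (-101.52) = -53.87
b = Sxy/Sxx = -53.87/25 = -2.1548
a = ȳ − b·x̄ = -5.64 − (-2.1548)·4.5 = 4.0566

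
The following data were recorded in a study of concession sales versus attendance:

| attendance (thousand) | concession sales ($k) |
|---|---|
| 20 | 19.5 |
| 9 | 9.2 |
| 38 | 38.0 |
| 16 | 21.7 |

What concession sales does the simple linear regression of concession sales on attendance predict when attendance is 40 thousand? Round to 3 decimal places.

n = 4, Σx = 83, Σy = 88.4, Σxy = 2264, Σx² = 2181
Sxx = Σx² − (Σx)²/n = 2181 − 1722.25 = 458.75
Sxy = Σxy − (Σx)(Σy)/n = 2264 − 1834.3 = 429.7
b = Sxy/Sxx = 429.7/458.75 = 0.936676
a = ȳ − b·x̄ = 22.1 − 0.936676·20.75 = 2.663978
ŷ(40) = a + b·40 = 2.663978 + 0.936676·40 = 40.131008

40.131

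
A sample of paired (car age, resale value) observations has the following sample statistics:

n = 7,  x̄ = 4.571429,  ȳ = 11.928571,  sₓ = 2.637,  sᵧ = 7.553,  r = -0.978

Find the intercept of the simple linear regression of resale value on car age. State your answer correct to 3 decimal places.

b = r · sᵧ/sₓ = -0.978 · 7.553/2.637 = -2.801226
a = ȳ − b·x̄ = 11.928571 − (-2.801226)·4.571429 = 24.734179

24.734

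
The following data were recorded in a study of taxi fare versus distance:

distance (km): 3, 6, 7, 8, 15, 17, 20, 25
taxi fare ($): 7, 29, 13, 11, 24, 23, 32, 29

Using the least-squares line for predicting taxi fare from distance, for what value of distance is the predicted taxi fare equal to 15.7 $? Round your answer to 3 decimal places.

6.566

n = 8, Σx = 101, Σy = 168, Σxy = 2490, Σx² = 1697
Sxx = Σx² − (Σx)²/n = 1697 − 1275.125 = 421.875
Sxy = Σxy − (Σx)(Σy)/n = 2490 − 2121 = 369
b = Sxy/Sxx = 369/421.875 = 0.874667
a = ȳ − b·x̄ = 21 − 0.874667·12.625 = 9.957333
Set a + b·x = 15.7: x = (15.7 − 9.957333) / 0.874667 = 6.565549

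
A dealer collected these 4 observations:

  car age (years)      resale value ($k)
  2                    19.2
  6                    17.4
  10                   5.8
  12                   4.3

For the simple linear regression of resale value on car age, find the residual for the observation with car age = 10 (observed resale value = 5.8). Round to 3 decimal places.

n = 4, Σx = 30, Σy = 46.7, Σxy = 252.4, Σx² = 284
Sxx = Σx² − (Σx)²/n = 284 − 225 = 59
Sxy = Σxy − (Σx)(Σy)/n = 252.4 − 350.25 = -97.85
b = Sxy/Sxx = -97.85/59 = -1.658475
a = ȳ − b·x̄ = 11.675 − (-1.658475)·7.5 = 24.113559
ŷ(10) = 24.113559 + (-1.658475)·10 = 7.528814
residual = y − ŷ = 5.8 − 7.528814 = -1.728814

-1.729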